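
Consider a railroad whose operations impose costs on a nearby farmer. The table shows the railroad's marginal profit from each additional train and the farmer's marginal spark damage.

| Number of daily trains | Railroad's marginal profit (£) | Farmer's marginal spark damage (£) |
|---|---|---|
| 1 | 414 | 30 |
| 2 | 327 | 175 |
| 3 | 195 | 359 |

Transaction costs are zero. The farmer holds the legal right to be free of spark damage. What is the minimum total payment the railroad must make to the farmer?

Efficient level: marginal profit ≥ marginal spark damage through level 2, so k* = 2.
With the farmer holding the right, the railroad must at least compensate total damage at k*: 30 + 175 = 205.

£205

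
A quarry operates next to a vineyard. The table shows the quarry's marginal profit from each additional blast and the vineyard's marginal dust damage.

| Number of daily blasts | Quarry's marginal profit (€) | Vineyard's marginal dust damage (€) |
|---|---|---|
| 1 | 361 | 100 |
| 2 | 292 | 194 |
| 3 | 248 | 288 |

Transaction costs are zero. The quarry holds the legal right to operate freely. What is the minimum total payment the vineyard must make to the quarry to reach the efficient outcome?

Left alone the quarry would choose level 3 (marginal profit stays positive).
Efficient level: k* = 2 (marginal profit ≥ marginal dust damage through 2).
The vineyard must at least cover the quarry's forgone profit from cutting 3→2: 248 = 248.

€248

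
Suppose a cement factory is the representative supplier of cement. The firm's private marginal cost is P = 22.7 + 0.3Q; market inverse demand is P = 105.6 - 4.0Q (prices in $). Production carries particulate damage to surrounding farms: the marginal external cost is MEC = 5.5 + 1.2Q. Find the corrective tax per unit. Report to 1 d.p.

Social marginal cost = private MC + MEC = 28.2 + 1.5Q.
Set SMC = demand: 28.2 + 1.5Q = 105.6 - 4.0Q → Q* = 14.0727.
The Pigouvian tax equals MEC at Q*: 5.5 + 1.2×14.0727 = 22.3872.

tax = $22.4 per unit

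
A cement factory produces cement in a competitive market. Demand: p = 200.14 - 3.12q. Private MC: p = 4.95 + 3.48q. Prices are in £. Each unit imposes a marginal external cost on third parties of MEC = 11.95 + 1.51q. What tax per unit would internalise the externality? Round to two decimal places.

tax = £46.07 per unit

Social marginal cost = private MC + MEC = 16.90 + 4.99q.
Set SMC = demand: 16.90 + 4.99q = 200.14 - 3.12q → q* = 22.5943.
The Pigouvian tax equals MEC at q*: 11.95 + 1.51×22.5943 = 46.0674.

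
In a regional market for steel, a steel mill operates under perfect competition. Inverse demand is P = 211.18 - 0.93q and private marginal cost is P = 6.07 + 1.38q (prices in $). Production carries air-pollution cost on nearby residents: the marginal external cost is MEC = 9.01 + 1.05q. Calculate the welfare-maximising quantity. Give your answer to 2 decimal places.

q* = 58.36

Social marginal cost = private MC + MEC = 15.08 + 2.43q.
Set SMC = demand: 15.08 + 2.43q = 211.18 - 0.93q → q* = 58.3631.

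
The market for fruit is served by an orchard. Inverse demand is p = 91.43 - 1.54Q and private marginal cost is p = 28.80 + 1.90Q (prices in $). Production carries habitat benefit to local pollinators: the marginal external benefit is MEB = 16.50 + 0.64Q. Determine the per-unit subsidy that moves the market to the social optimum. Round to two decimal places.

subsidy = $34.59 per unit

Social marginal cost = private MC − MEB = 12.30 + 1.26Q.
Set SMC = demand: 12.30 + 1.26Q = 91.43 - 1.54Q → Q* = 28.2607.
The Pigouvian subsidy equals MEB at Q*: 16.50 + 0.64×28.2607 = 34.5868.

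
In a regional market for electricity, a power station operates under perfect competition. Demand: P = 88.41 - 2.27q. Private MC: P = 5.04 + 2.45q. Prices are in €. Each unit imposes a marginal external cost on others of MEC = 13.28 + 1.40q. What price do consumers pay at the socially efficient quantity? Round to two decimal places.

P = €62.41

Social marginal cost = private MC + MEC = 18.32 + 3.85q.
Set SMC = demand: 18.32 + 3.85q = 88.41 - 2.27q → q* = 11.4526.
Consumer price on the demand curve at q*: 88.41 − 2.27×11.4526 = 62.4126.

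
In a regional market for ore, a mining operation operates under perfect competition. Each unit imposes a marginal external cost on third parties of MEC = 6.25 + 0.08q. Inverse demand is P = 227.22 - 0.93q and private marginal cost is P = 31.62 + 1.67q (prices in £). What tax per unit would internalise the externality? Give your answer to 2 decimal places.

Social marginal cost = private MC + MEC = 37.87 + 1.75q.
Set SMC = demand: 37.87 + 1.75q = 227.22 - 0.93q → q* = 70.6530.
The Pigouvian tax equals MEC at q*: 6.25 + 0.08×70.6530 = 11.9022.

tax = £11.90 per unit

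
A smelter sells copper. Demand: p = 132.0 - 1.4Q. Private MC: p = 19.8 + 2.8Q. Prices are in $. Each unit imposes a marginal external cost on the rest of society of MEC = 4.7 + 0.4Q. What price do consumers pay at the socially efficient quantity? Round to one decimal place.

P = $99.3

Social marginal cost = private MC + MEC = 24.5 + 3.2Q.
Set SMC = demand: 24.5 + 3.2Q = 132.0 - 1.4Q → Q* = 23.3696.
Consumer price on the demand curve at Q*: 132.0 − 1.4×23.3696 = 99.2826.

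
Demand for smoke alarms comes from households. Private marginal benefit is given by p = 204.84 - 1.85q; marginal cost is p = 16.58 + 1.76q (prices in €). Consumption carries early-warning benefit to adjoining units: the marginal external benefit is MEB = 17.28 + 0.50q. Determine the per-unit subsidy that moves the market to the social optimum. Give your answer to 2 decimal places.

subsidy = €50.33 per unit

Social marginal benefit = demand + MEB = 222.12 - 1.35q.
Set SMB = MC: 222.12 - 1.35q = 16.58 + 1.76q → q* = 66.0900.
The Pigouvian subsidy equals MEB at q*: 17.28 + 0.50×66.0900 = 50.3250.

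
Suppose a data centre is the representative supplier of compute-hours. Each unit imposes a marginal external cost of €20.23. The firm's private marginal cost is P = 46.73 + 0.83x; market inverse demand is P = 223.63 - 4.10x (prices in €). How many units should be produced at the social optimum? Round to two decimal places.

Social marginal cost = private MC + MEC = 66.96 + 0.83x.
Set SMC = demand: 66.96 + 0.83x = 223.63 - 4.10x → x* = 31.7789.

x* = 31.78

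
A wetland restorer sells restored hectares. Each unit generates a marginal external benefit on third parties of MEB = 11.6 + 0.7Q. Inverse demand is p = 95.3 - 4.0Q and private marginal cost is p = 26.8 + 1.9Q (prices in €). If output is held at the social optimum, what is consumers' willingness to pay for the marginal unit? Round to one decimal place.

P = €33.7

Social marginal cost = private MC − MEB = 15.2 + 1.2Q.
Set SMC = demand: 15.2 + 1.2Q = 95.3 - 4.0Q → Q* = 15.4038.
Consumer price on the demand curve at Q*: 95.3 − 4.0×15.4038 = 33.6848.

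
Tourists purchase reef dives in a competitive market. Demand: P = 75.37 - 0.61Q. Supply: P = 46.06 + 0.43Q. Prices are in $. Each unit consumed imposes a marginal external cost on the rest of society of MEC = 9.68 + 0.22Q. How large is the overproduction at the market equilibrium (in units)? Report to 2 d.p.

12.60 units

Market equilibrium (private): 46.06 + 0.43Q = 75.37 - 0.61Q → Q_m = 28.1827.
Social marginal benefit = demand − MEC = 65.69 - 0.83Q.
Set SMB = MC: 65.69 - 0.83Q = 46.06 + 0.43Q → Q* = 15.5794.
Gap = |28.1827 − 15.5794| = 12.6033.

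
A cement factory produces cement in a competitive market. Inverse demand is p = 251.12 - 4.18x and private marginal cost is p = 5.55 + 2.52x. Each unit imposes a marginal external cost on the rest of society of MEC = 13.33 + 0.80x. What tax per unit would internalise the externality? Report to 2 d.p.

tax = 38.10 per unit

Social marginal cost = private MC + MEC = 18.88 + 3.32x.
Set SMC = demand: 18.88 + 3.32x = 251.12 - 4.18x → x* = 30.9653.
The Pigouvian tax equals MEC at x*: 13.33 + 0.80×30.9653 = 38.1022.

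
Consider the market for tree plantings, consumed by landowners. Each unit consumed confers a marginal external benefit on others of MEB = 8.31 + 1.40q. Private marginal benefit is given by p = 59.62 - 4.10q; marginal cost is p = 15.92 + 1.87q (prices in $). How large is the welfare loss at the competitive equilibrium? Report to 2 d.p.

DWL = $37.68

Market equilibrium (private): 15.92 + 1.87q = 59.62 - 4.10q → q_m = 7.3199.
Social marginal benefit = demand + MEB = 67.93 - 2.70q.
Set SMB = MC: 67.93 - 2.70q = 15.92 + 1.87q → q* = 11.3807.
The welfare-loss triangle has base |q_m − q*| and height MEB(q_m) (the vertical gap between SMB and MC is zero at q* and MEB at q_m).
DWL = ½ × 4.0608 × 18.5579 = 37.6800.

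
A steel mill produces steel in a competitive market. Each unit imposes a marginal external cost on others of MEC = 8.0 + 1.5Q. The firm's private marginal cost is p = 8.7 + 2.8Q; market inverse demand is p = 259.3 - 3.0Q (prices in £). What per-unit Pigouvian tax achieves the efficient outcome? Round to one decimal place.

tax = £57.8 per unit

Social marginal cost = private MC + MEC = 16.7 + 4.3Q.
Set SMC = demand: 16.7 + 4.3Q = 259.3 - 3.0Q → Q* = 33.2329.
The Pigouvian tax equals MEC at Q*: 8.0 + 1.5×33.2329 = 57.8494.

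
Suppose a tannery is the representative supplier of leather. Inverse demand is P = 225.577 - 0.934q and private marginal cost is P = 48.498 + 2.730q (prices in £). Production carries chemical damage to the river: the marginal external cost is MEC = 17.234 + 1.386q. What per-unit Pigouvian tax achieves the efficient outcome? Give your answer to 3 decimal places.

tax = £61.104 per unit

Social marginal cost = private MC + MEC = 65.732 + 4.116q.
Set SMC = demand: 65.732 + 4.116q = 225.577 - 0.934q → q* = 31.6525.
The Pigouvian tax equals MEC at q*: 17.234 + 1.386×31.6525 = 61.1044.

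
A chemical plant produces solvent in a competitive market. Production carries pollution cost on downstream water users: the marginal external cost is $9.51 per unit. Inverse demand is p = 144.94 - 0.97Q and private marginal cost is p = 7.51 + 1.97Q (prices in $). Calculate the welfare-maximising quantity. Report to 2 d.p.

Q* = 43.51

Social marginal cost = private MC + MEC = 17.02 + 1.97Q.
Set SMC = demand: 17.02 + 1.97Q = 144.94 - 0.97Q → Q* = 43.5102.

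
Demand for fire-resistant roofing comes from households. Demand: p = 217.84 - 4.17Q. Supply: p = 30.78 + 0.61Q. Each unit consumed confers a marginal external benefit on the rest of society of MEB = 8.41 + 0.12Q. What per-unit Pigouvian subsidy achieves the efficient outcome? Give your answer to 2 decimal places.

Social marginal benefit = demand + MEB = 226.25 - 4.05Q.
Set SMB = MC: 226.25 - 4.05Q = 30.78 + 0.61Q → Q* = 41.9464.
The Pigouvian subsidy equals MEB at Q*: 8.41 + 0.12×41.9464 = 13.4436.

subsidy = 13.44 per unit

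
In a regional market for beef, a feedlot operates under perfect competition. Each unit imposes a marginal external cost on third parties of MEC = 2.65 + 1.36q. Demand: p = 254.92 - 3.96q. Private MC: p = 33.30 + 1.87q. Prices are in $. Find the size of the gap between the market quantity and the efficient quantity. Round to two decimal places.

Market equilibrium (private): 33.30 + 1.87q = 254.92 - 3.96q → q_m = 38.0137.
Social marginal cost = private MC + MEC = 35.95 + 3.23q.
Set SMC = demand: 35.95 + 3.23q = 254.92 - 3.96q → q* = 30.4548.
Gap = |38.0137 − 30.4548| = 7.5589.

7.56 units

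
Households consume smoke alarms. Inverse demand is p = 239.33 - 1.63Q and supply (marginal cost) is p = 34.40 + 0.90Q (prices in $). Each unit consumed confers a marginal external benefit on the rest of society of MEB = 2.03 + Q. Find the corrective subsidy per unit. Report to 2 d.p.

subsidy = $137.30 per unit

Social marginal benefit = demand + MEB = 241.36 - 0.63Q.
Set SMB = MC: 241.36 - 0.63Q = 34.40 + 0.90Q → Q* = 135.2680.
The Pigouvian subsidy equals MEB at Q*: 2.03 + 1.00×135.2680 = 137.2980.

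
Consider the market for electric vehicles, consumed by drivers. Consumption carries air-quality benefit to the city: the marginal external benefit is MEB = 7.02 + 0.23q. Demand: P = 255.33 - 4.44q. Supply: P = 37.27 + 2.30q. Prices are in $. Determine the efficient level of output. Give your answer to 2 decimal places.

Social marginal benefit = demand + MEB = 262.35 - 4.21q.
Set SMB = MC: 262.35 - 4.21q = 37.27 + 2.30q → q* = 34.5745.

q* = 34.57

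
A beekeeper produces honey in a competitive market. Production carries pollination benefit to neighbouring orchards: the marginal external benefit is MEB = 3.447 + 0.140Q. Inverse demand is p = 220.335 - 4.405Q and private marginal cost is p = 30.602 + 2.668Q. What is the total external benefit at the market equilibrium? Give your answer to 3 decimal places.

142.836

Market equilibrium (private): 30.602 + 2.668Q = 220.335 - 4.405Q → Q_m = 26.8250.
Total external benefit = ∫₀^{Q_m} (3.447 + 0.140Q) dQ = 3.447×26.8250 + ½×0.140×26.8250² = 142.8364.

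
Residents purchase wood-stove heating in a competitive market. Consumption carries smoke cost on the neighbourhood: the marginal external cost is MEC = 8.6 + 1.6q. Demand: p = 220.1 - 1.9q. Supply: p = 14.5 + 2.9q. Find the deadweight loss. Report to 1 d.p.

DWL = 464.8

Market equilibrium (private): 14.5 + 2.9q = 220.1 - 1.9q → q_m = 42.8333.
Social marginal benefit = demand − MEC = 211.5 - 3.5q.
Set SMB = MC: 211.5 - 3.5q = 14.5 + 2.9q → q* = 30.7813.
The loss is the area between SMB and MC from q* to q_m; with linear curves that's a triangle of height MEC(q_m).
DWL = ½ × 12.0520 × 77.1333 = 464.8053.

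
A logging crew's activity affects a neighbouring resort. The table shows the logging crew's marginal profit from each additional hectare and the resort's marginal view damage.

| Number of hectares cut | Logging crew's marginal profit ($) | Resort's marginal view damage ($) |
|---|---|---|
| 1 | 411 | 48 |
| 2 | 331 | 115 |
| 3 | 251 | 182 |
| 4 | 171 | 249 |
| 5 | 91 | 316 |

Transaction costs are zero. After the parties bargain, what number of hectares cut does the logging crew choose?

3

Bargaining reaches the level where marginal profit last exceeds marginal view damage.
That holds through level 3 (251 ≥ 182) but not at 4 (171 < 249).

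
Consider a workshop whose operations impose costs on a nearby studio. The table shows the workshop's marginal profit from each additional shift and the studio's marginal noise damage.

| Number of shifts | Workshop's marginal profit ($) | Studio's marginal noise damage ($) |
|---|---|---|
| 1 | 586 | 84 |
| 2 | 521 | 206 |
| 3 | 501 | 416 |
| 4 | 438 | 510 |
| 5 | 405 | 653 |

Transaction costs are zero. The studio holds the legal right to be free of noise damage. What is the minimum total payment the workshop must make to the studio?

$706

Efficient level: marginal profit ≥ marginal noise damage through level 3, so k* = 3.
With the studio holding the right, the workshop must at least compensate total damage at k*: 84 + 206 + 416 = 706.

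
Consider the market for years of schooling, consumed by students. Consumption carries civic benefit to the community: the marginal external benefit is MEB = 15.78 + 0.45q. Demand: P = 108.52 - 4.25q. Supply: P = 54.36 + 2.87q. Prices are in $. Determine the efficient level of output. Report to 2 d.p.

q* = 10.49

Social marginal benefit = demand + MEB = 124.30 - 3.80q.
Set SMB = MC: 124.30 - 3.80q = 54.36 + 2.87q → q* = 10.4858.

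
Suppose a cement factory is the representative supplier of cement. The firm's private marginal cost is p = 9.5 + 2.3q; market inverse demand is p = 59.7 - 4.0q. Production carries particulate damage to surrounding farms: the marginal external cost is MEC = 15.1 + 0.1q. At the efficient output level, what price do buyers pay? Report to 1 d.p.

Social marginal cost = private MC + MEC = 24.6 + 2.4q.
Set SMC = demand: 24.6 + 2.4q = 59.7 - 4.0q → q* = 5.4844.
Consumer price on the demand curve at q*: 59.7 − 4.0×5.4844 = 37.7624.

P = 37.8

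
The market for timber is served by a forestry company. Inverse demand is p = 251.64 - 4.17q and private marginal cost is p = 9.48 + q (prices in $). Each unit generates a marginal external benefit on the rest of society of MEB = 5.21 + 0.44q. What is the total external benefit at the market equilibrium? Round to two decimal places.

$726.70

Market equilibrium (private): 9.48 + q = 251.64 - 4.17q → q_m = 46.8395.
Total external benefit = ∫₀^{q_m} (5.21 + 0.44q) dq = 5.21×46.8395 + ½×0.44×46.8395² = 726.7003.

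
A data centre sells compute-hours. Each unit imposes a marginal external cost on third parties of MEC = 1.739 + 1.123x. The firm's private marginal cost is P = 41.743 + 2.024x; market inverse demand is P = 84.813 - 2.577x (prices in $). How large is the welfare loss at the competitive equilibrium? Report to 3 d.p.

DWL = $13.111

Market equilibrium (private): 41.743 + 2.024x = 84.813 - 2.577x → x_m = 9.3610.
Social marginal cost = private MC + MEC = 43.482 + 3.147x.
Set SMC = demand: 43.482 + 3.147x = 84.813 - 2.577x → x* = 7.2206.
The loss is the area between SMC and demand from x* to x_m; with linear curves that's a triangle of height MEC(x_m).
DWL = ½ × 2.1404 × 12.2514 = 13.1114.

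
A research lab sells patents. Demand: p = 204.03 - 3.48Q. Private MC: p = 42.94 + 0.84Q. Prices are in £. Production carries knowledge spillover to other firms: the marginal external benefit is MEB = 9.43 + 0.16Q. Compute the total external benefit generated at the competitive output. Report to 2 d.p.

Market equilibrium (private): 42.94 + 0.84Q = 204.03 - 3.48Q → Q_m = 37.2894.
Total external benefit = ∫₀^{Q_m} (9.43 + 0.16Q) dQ = 9.43×37.2894 + ½×0.16×37.2894² = 462.8790.

£462.88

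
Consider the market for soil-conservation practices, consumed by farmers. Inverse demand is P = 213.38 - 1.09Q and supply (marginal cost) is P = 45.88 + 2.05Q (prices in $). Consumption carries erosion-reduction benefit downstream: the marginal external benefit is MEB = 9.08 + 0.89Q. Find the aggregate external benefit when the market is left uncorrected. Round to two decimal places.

Market equilibrium (private): 45.88 + 2.05Q = 213.38 - 1.09Q → Q_m = 53.3439.
Total external benefit = ∫₀^{Q_m} (9.08 + 0.89Q) dQ = 9.08×53.3439 + ½×0.89×53.3439² = 1750.6420.

$1750.64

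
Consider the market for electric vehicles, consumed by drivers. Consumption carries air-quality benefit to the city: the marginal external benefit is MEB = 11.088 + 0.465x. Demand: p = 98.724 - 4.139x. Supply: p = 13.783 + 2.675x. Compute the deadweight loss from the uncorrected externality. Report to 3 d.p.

DWL = 22.451

Market equilibrium (private): 13.783 + 2.675x = 98.724 - 4.139x → x_m = 12.4657.
Social marginal benefit = demand + MEB = 109.812 - 3.674x.
Set SMB = MC: 109.812 - 3.674x = 13.783 + 2.675x → x* = 15.1251.
Between x* and x_m the wedge SMB − MC runs linearly from 0 to MEB(x_m), so the loss is a triangle.
DWL = ½ × 2.6594 × 16.8845 = 22.4513.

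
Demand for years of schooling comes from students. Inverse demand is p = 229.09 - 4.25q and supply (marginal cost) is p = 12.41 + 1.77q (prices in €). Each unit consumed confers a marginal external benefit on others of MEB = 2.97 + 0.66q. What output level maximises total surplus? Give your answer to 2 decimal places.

Social marginal benefit = demand + MEB = 232.06 - 3.59q.
Set SMB = MC: 232.06 - 3.59q = 12.41 + 1.77q → q* = 40.9795.

q* = 40.98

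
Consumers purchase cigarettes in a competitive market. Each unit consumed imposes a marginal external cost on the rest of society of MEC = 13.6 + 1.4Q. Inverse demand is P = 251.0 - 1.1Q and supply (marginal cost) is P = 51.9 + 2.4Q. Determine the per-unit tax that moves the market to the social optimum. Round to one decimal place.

Social marginal benefit = demand − MEC = 237.4 - 2.5Q.
Set SMB = MC: 237.4 - 2.5Q = 51.9 + 2.4Q → Q* = 37.8571.
The Pigouvian tax equals MEC at Q*: 13.6 + 1.4×37.8571 = 66.5999.

tax = 66.6 per unit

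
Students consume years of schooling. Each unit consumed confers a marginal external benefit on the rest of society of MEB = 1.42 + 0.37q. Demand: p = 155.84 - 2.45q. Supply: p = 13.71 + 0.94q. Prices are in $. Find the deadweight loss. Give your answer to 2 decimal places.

Market equilibrium (private): 13.71 + 0.94q = 155.84 - 2.45q → q_m = 41.9263.
Social marginal benefit = demand + MEB = 157.26 - 2.08q.
Set SMB = MC: 157.26 - 2.08q = 13.71 + 0.94q → q* = 47.5331.
The welfare-loss triangle has base |q_m − q*| and height MEB(q_m) (the vertical gap between SMB and MC is zero at q* and MEB at q_m).
DWL = ½ × 5.6068 × 16.9327 = 47.4691.

DWL = $47.47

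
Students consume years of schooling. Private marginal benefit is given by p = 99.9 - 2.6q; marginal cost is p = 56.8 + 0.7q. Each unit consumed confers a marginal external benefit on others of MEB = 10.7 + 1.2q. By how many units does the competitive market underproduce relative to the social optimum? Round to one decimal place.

12.6 units

Market equilibrium (private): 56.8 + 0.7q = 99.9 - 2.6q → q_m = 13.0606.
Social marginal benefit = demand + MEB = 110.6 - 1.4q.
Set SMB = MC: 110.6 - 1.4q = 56.8 + 0.7q → q* = 25.6190.
Gap = |13.0606 − 25.6190| = 12.5584.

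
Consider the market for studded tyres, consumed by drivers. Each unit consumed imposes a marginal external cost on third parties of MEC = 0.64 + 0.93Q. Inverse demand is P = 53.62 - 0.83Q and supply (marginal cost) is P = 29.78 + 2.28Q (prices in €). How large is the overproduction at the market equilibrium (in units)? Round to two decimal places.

1.92 units

Market equilibrium (private): 29.78 + 2.28Q = 53.62 - 0.83Q → Q_m = 7.6656.
Social marginal benefit = demand − MEC = 52.98 - 1.76Q.
Set SMB = MC: 52.98 - 1.76Q = 29.78 + 2.28Q → Q* = 5.7426.
Gap = |7.6656 − 5.7426| = 1.9230.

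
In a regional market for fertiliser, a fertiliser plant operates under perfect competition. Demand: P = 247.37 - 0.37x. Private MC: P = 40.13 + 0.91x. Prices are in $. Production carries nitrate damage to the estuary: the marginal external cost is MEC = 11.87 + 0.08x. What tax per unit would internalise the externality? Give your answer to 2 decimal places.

Social marginal cost = private MC + MEC = 52.00 + 0.99x.
Set SMC = demand: 52.00 + 0.99x = 247.37 - 0.37x → x* = 143.6544.
The Pigouvian tax equals MEC at x*: 11.87 + 0.08×143.6544 = 23.3624.

tax = $23.36 per unit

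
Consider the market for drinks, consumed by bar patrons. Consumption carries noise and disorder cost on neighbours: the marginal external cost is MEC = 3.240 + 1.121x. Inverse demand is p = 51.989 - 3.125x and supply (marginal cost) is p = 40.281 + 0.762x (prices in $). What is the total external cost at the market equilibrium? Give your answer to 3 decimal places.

$14.844

Market equilibrium (private): 40.281 + 0.762x = 51.989 - 3.125x → x_m = 3.0121.
Total external cost = ∫₀^{x_m} (3.240 + 1.121x) dx = 3.240×3.0121 + ½×1.121×3.0121² = 14.8445.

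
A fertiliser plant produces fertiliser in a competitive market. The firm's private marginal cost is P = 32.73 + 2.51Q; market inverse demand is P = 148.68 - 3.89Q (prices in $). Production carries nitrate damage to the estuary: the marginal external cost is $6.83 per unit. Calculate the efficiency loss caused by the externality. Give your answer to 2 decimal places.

DWL = $3.64

Market equilibrium (private): 32.73 + 2.51Q = 148.68 - 3.89Q → Q_m = 18.1172.
Social marginal cost = private MC + MEC = 39.56 + 2.51Q.
Set SMC = demand: 39.56 + 2.51Q = 148.68 - 3.89Q → Q* = 17.0500.
Between Q* and Q_m the wedge SMC − demand runs linearly from 0 to MEC(Q_m), so the loss is a triangle.
DWL = ½ × 1.0672 × 6.8300 = 3.6445.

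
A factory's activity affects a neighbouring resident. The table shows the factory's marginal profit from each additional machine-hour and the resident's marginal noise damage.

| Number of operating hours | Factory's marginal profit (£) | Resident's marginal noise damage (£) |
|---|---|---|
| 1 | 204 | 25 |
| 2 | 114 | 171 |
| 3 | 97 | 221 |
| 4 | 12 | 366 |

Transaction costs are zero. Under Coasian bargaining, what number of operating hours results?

1

Bargaining reaches the level where marginal profit last exceeds marginal noise damage.
That holds through level 1 (204 ≥ 25) but not at 2 (114 < 171).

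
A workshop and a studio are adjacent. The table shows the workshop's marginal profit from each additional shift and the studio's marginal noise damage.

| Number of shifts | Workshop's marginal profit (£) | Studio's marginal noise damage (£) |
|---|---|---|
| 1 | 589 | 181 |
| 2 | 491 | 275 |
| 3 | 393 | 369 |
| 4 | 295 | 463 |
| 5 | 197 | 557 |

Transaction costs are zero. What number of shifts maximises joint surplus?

3

Bargaining reaches the level where marginal profit last exceeds marginal noise damage.
That holds through level 3 (393 ≥ 369) but not at 4 (295 < 463).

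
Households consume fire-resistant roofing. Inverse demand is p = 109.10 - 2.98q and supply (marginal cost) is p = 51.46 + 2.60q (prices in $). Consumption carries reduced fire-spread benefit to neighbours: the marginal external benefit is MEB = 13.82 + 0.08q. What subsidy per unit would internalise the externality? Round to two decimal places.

subsidy = $14.86 per unit

Social marginal benefit = demand + MEB = 122.92 - 2.90q.
Set SMB = MC: 122.92 - 2.90q = 51.46 + 2.60q → q* = 12.9927.
The Pigouvian subsidy equals MEB at q*: 13.82 + 0.08×12.9927 = 14.8594.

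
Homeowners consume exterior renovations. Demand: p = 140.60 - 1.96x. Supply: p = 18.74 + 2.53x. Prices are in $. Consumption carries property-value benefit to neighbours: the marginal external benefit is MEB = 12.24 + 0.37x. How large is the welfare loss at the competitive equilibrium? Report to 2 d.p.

Market equilibrium (private): 18.74 + 2.53x = 140.60 - 1.96x → x_m = 27.1403.
Social marginal benefit = demand + MEB = 152.84 - 1.59x.
Set SMB = MC: 152.84 - 1.59x = 18.74 + 2.53x → x* = 32.5485.
The loss is the area between SMB and MC from x* to x_m; with linear curves that's a triangle of height MEB(x_m).
DWL = ½ × 5.4082 × 22.2819 = 60.2525.

DWL = $60.25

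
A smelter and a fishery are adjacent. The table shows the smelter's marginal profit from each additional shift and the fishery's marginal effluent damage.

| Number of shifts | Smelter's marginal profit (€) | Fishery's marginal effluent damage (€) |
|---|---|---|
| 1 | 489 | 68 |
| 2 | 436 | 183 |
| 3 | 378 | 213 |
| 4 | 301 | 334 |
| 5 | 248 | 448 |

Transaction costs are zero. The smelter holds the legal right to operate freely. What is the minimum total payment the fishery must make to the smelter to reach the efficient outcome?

Left alone the smelter would choose level 5 (marginal profit stays positive).
Efficient level: k* = 3 (marginal profit ≥ marginal effluent damage through 3).
The fishery must at least cover the smelter's forgone profit from cutting 5→3: 301 + 248 = 549.

€549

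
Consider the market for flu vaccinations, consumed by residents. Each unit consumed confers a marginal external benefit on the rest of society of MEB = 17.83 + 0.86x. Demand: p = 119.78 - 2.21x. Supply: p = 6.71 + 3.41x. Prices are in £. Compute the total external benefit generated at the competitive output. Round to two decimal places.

£532.78

Market equilibrium (private): 6.71 + 3.41x = 119.78 - 2.21x → x_m = 20.1192.
Total external benefit = ∫₀^{x_m} (17.83 + 0.86x) dx = 17.83×20.1192 + ½×0.86×20.1192² = 532.7817.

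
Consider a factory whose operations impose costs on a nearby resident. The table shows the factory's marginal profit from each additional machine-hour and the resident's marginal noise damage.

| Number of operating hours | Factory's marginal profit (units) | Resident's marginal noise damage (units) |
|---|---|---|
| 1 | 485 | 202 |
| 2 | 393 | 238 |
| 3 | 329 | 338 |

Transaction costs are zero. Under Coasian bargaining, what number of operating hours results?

2

Bargaining reaches the level where marginal profit last exceeds marginal noise damage.
That holds through level 2 (393 ≥ 238) but not at 3 (329 < 338).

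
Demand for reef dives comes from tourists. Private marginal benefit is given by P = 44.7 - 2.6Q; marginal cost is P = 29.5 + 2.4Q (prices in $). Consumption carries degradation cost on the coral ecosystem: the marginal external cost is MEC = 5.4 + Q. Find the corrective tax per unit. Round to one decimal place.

tax = $7.0 per unit

Social marginal benefit = demand − MEC = 39.3 - 3.6Q.
Set SMB = MC: 39.3 - 3.6Q = 29.5 + 2.4Q → Q* = 1.6333.
The Pigouvian tax equals MEC at Q*: 5.4 + 1.0×1.6333 = 7.0333.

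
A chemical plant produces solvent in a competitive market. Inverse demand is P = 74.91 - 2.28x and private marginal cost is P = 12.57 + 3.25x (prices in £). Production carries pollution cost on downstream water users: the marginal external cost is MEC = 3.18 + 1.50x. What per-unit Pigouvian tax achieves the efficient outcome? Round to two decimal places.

tax = £15.80 per unit

Social marginal cost = private MC + MEC = 15.75 + 4.75x.
Set SMC = demand: 15.75 + 4.75x = 74.91 - 2.28x → x* = 8.4154.
The Pigouvian tax equals MEC at x*: 3.18 + 1.50×8.4154 = 15.8031.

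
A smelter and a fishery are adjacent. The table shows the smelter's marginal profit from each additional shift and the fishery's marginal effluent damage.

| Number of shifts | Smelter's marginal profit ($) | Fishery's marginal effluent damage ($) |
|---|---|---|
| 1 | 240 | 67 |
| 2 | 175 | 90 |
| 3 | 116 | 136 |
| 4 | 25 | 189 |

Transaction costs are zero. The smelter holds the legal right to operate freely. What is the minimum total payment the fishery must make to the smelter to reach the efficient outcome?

Left alone the smelter would choose level 4 (marginal profit stays positive).
Efficient level: k* = 2 (marginal profit ≥ marginal effluent damage through 2).
The fishery must at least cover the smelter's forgone profit from cutting 4→2: 116 + 25 = 141.

$141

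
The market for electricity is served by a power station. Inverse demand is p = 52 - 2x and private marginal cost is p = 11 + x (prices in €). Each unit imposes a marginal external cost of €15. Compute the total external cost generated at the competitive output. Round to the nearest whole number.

€205

Market equilibrium (private): 11 + x = 52 - 2x → x_m = 13.6667.
Total external cost = MEC × x_m = 15 × 13.6667 = 205.0005.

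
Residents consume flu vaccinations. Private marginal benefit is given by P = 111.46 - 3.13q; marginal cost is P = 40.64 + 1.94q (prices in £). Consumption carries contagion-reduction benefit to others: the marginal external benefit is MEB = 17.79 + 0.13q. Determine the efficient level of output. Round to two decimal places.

Social marginal benefit = demand + MEB = 129.25 - 3.00q.
Set SMB = MC: 129.25 - 3.00q = 40.64 + 1.94q → q* = 17.9372.

q* = 17.94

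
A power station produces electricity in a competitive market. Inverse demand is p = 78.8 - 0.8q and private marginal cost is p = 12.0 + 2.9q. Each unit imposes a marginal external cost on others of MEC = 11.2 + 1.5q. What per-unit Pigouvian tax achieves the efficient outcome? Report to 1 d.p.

tax = 27.2 per unit

Social marginal cost = private MC + MEC = 23.2 + 4.4q.
Set SMC = demand: 23.2 + 4.4q = 78.8 - 0.8q → q* = 10.6923.
The Pigouvian tax equals MEC at q*: 11.2 + 1.5×10.6923 = 27.2385.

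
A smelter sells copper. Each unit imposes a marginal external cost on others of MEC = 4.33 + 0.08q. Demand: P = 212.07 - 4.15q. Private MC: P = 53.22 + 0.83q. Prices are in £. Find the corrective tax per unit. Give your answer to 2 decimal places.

tax = £6.77 per unit

Social marginal cost = private MC + MEC = 57.55 + 0.91q.
Set SMC = demand: 57.55 + 0.91q = 212.07 - 4.15q → q* = 30.5375.
The Pigouvian tax equals MEC at q*: 4.33 + 0.08×30.5375 = 6.7730.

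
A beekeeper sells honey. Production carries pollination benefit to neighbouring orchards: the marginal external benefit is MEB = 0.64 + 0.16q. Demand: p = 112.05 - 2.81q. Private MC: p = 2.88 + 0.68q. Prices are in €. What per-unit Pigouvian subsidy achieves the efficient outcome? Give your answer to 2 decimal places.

Social marginal cost = private MC − MEB = 2.24 + 0.52q.
Set SMC = demand: 2.24 + 0.52q = 112.05 - 2.81q → q* = 32.9760.
The Pigouvian subsidy equals MEB at q*: 0.64 + 0.16×32.9760 = 5.9162.

subsidy = €5.92 per unit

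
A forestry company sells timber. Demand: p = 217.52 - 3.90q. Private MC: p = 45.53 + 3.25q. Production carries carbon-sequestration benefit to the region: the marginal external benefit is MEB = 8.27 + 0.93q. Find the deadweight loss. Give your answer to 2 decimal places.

Market equilibrium (private): 45.53 + 3.25q = 217.52 - 3.90q → q_m = 24.0545.
Social marginal cost = private MC − MEB = 37.26 + 2.32q.
Set SMC = demand: 37.26 + 2.32q = 217.52 - 3.90q → q* = 28.9807.
Height of the DWL triangle at q_m is demand(q_m) − SMC(q_m) = MEB(q_m) = 30.6407.
DWL = ½ × 4.9262 × 30.6407 = 75.4711.

DWL = 75.47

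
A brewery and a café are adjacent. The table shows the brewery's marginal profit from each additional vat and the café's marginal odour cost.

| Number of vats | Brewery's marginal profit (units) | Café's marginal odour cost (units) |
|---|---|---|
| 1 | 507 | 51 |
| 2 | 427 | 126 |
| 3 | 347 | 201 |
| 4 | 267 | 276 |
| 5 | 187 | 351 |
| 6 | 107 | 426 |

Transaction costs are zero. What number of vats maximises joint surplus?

Bargaining reaches the level where marginal profit last exceeds marginal odour cost.
That holds through level 3 (347 ≥ 201) but not at 4 (267 < 276).

3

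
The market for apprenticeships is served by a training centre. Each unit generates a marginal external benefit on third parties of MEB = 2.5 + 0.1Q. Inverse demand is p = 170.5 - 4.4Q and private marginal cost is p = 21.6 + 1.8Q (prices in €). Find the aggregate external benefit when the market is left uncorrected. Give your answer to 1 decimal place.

Market equilibrium (private): 21.6 + 1.8Q = 170.5 - 4.4Q → Q_m = 24.0161.
Total external benefit = ∫₀^{Q_m} (2.5 + 0.1Q) dQ = 2.5×24.0161 + ½×0.1×24.0161² = 88.8789.

€88.9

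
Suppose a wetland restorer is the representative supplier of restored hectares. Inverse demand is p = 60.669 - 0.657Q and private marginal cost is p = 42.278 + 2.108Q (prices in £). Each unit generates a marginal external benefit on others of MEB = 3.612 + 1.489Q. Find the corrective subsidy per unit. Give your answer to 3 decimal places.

subsidy = £29.288 per unit

Social marginal cost = private MC − MEB = 38.666 + 0.619Q.
Set SMC = demand: 38.666 + 0.619Q = 60.669 - 0.657Q → Q* = 17.2437.
The Pigouvian subsidy equals MEB at Q*: 3.612 + 1.489×17.2437 = 29.2879.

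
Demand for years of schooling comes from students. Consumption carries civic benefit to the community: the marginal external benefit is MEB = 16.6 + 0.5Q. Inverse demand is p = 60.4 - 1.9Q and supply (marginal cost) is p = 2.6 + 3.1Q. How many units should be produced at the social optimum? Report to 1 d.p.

Social marginal benefit = demand + MEB = 77.0 - 1.4Q.
Set SMB = MC: 77.0 - 1.4Q = 2.6 + 3.1Q → Q* = 16.5333.

Q* = 16.5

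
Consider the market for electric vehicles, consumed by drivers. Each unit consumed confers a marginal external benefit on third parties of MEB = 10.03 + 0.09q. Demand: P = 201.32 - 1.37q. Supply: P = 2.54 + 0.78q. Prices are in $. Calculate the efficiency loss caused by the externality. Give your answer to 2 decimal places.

Market equilibrium (private): 2.54 + 0.78q = 201.32 - 1.37q → q_m = 92.4558.
Social marginal benefit = demand + MEB = 211.35 - 1.28q.
Set SMB = MC: 211.35 - 1.28q = 2.54 + 0.78q → q* = 101.3641.
Between q* and q_m the wedge SMB − MC runs linearly from 0 to MEB(q_m), so the loss is a triangle.
DWL = ½ × 8.9083 × 18.3510 = 81.7381.

DWL = $81.74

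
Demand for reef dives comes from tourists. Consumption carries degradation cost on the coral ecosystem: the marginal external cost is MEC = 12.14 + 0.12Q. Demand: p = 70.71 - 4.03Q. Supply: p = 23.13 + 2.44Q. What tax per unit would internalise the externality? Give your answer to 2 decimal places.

tax = 12.79 per unit

Social marginal benefit = demand − MEC = 58.57 - 4.15Q.
Set SMB = MC: 58.57 - 4.15Q = 23.13 + 2.44Q → Q* = 5.3778.
The Pigouvian tax equals MEC at Q*: 12.14 + 0.12×5.3778 = 12.7853.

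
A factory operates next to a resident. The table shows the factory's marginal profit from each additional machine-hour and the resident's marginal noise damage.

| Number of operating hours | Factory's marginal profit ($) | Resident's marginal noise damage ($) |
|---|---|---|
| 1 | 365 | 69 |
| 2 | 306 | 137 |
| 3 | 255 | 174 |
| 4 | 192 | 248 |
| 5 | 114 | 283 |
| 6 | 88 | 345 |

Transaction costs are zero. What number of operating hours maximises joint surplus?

3

Bargaining reaches the level where marginal profit last exceeds marginal noise damage.
That holds through level 3 (255 ≥ 174) but not at 4 (192 < 248).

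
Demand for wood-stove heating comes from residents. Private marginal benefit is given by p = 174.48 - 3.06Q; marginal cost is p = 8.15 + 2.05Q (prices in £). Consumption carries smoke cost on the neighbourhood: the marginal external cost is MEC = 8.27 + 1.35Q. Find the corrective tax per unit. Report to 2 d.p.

tax = £41.30 per unit

Social marginal benefit = demand − MEC = 166.21 - 4.41Q.
Set SMB = MC: 166.21 - 4.41Q = 8.15 + 2.05Q → Q* = 24.4675.
The Pigouvian tax equals MEC at Q*: 8.27 + 1.35×24.4675 = 41.3011.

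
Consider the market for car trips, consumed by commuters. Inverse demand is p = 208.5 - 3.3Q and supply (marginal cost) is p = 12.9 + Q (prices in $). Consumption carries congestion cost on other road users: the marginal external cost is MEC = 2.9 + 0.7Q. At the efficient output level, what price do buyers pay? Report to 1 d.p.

Social marginal benefit = demand − MEC = 205.6 - 4.0Q.
Set SMB = MC: 205.6 - 4.0Q = 12.9 + Q → Q* = 38.5400.
Consumer price on the demand curve at Q*: 208.5 − 3.3×38.5400 = 81.3180.

P = $81.3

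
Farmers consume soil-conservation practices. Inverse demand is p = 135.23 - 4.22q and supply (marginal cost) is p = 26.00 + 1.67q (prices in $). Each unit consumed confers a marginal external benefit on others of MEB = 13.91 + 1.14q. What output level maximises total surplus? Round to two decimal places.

Social marginal benefit = demand + MEB = 149.14 - 3.08q.
Set SMB = MC: 149.14 - 3.08q = 26.00 + 1.67q → q* = 25.9242.

q* = 25.92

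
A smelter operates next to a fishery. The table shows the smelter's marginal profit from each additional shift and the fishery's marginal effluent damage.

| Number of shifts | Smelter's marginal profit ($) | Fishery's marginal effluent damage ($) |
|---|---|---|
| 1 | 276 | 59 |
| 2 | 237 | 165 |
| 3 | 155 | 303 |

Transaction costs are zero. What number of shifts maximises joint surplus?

Bargaining reaches the level where marginal profit last exceeds marginal effluent damage.
That holds through level 2 (237 ≥ 165) but not at 3 (155 < 303).

2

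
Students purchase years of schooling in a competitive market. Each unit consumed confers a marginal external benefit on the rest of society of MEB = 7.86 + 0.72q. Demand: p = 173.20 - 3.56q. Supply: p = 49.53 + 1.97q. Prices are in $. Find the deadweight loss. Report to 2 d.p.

DWL = $59.68

Market equilibrium (private): 49.53 + 1.97q = 173.20 - 3.56q → q_m = 22.3635.
Social marginal benefit = demand + MEB = 181.06 - 2.84q.
Set SMB = MC: 181.06 - 2.84q = 49.53 + 1.97q → q* = 27.3451.
The welfare-loss triangle has base |q_m − q*| and height MEB(q_m) (the vertical gap between SMB and MC is zero at q* and MEB at q_m).
DWL = ½ × 4.9816 × 23.9617 = 59.6838.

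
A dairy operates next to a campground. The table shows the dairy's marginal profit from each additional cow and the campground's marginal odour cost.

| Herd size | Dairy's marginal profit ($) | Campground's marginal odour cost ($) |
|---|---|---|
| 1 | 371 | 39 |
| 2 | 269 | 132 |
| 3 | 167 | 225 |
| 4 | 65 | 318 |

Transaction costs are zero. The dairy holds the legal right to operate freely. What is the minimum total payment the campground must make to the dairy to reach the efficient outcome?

Left alone the dairy would choose level 4 (marginal profit stays positive).
Efficient level: k* = 2 (marginal profit ≥ marginal odour cost through 2).
The campground must at least cover the dairy's forgone profit from cutting 4→2: 167 + 65 = 232.

$232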